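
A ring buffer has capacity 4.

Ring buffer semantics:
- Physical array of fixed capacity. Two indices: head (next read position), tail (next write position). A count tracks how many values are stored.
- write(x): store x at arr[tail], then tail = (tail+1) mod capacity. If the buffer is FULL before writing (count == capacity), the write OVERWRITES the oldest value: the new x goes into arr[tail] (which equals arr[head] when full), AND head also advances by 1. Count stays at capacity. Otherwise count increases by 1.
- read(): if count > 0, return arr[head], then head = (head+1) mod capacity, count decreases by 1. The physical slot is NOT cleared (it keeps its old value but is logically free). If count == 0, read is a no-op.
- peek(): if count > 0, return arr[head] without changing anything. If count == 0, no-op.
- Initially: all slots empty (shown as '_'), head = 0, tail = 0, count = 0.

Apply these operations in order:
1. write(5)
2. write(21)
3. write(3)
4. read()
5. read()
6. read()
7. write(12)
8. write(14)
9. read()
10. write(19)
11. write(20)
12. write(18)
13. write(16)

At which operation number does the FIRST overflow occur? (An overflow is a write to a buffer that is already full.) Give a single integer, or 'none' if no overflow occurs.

After op 1 (write(5)): arr=[5 _ _ _] head=0 tail=1 count=1
After op 2 (write(21)): arr=[5 21 _ _] head=0 tail=2 count=2
After op 3 (write(3)): arr=[5 21 3 _] head=0 tail=3 count=3
After op 4 (read()): arr=[5 21 3 _] head=1 tail=3 count=2
After op 5 (read()): arr=[5 21 3 _] head=2 tail=3 count=1
After op 6 (read()): arr=[5 21 3 _] head=3 tail=3 count=0
After op 7 (write(12)): arr=[5 21 3 12] head=3 tail=0 count=1
After op 8 (write(14)): arr=[14 21 3 12] head=3 tail=1 count=2
After op 9 (read()): arr=[14 21 3 12] head=0 tail=1 count=1
After op 10 (write(19)): arr=[14 19 3 12] head=0 tail=2 count=2
After op 11 (write(20)): arr=[14 19 20 12] head=0 tail=3 count=3
After op 12 (write(18)): arr=[14 19 20 18] head=0 tail=0 count=4
After op 13 (write(16)): arr=[16 19 20 18] head=1 tail=1 count=4

Answer: 13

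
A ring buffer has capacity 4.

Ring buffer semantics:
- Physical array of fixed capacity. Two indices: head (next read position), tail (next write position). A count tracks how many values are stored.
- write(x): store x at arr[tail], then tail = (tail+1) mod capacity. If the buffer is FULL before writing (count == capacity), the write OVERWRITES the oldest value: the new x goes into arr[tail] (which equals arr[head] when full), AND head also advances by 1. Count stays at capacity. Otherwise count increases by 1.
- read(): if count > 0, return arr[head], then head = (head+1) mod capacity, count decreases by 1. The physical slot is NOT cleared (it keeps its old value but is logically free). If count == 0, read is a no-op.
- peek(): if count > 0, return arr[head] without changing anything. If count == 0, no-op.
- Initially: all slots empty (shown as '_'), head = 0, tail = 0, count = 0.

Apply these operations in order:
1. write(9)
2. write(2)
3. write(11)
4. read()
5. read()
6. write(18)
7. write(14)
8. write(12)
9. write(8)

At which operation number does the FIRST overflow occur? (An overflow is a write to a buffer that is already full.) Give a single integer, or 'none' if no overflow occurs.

After op 1 (write(9)): arr=[9 _ _ _] head=0 tail=1 count=1
After op 2 (write(2)): arr=[9 2 _ _] head=0 tail=2 count=2
After op 3 (write(11)): arr=[9 2 11 _] head=0 tail=3 count=3
After op 4 (read()): arr=[9 2 11 _] head=1 tail=3 count=2
After op 5 (read()): arr=[9 2 11 _] head=2 tail=3 count=1
After op 6 (write(18)): arr=[9 2 11 18] head=2 tail=0 count=2
After op 7 (write(14)): arr=[14 2 11 18] head=2 tail=1 count=3
After op 8 (write(12)): arr=[14 12 11 18] head=2 tail=2 count=4
After op 9 (write(8)): arr=[14 12 8 18] head=3 tail=3 count=4

Answer: 9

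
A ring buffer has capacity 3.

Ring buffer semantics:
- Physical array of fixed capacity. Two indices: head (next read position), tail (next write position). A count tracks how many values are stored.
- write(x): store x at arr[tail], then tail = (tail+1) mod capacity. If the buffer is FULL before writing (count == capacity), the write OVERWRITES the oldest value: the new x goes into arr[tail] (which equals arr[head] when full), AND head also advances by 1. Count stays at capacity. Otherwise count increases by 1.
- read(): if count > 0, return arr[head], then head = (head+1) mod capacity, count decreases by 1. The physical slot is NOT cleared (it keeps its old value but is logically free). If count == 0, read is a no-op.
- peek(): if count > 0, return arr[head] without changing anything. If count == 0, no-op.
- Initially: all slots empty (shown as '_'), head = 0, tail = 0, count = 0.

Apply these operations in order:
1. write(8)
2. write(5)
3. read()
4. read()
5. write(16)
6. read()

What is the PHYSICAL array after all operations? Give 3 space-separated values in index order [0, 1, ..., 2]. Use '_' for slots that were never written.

Answer: 8 5 16

Derivation:
After op 1 (write(8)): arr=[8 _ _] head=0 tail=1 count=1
After op 2 (write(5)): arr=[8 5 _] head=0 tail=2 count=2
After op 3 (read()): arr=[8 5 _] head=1 tail=2 count=1
After op 4 (read()): arr=[8 5 _] head=2 tail=2 count=0
After op 5 (write(16)): arr=[8 5 16] head=2 tail=0 count=1
After op 6 (read()): arr=[8 5 16] head=0 tail=0 count=0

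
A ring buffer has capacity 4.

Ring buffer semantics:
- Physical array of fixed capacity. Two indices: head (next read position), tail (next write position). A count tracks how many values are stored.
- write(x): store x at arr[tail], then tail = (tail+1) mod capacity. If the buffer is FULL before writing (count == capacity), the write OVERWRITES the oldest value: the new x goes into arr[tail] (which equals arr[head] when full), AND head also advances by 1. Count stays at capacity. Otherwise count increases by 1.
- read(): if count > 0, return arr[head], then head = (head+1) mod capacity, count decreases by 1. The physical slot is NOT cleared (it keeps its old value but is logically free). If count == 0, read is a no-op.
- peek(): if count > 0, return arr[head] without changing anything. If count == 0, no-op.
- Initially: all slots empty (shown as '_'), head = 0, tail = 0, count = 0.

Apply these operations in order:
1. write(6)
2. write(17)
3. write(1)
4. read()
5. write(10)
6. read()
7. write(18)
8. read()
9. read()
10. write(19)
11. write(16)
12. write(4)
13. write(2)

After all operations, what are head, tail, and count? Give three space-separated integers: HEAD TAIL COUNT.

After op 1 (write(6)): arr=[6 _ _ _] head=0 tail=1 count=1
After op 2 (write(17)): arr=[6 17 _ _] head=0 tail=2 count=2
After op 3 (write(1)): arr=[6 17 1 _] head=0 tail=3 count=3
After op 4 (read()): arr=[6 17 1 _] head=1 tail=3 count=2
After op 5 (write(10)): arr=[6 17 1 10] head=1 tail=0 count=3
After op 6 (read()): arr=[6 17 1 10] head=2 tail=0 count=2
After op 7 (write(18)): arr=[18 17 1 10] head=2 tail=1 count=3
After op 8 (read()): arr=[18 17 1 10] head=3 tail=1 count=2
After op 9 (read()): arr=[18 17 1 10] head=0 tail=1 count=1
After op 10 (write(19)): arr=[18 19 1 10] head=0 tail=2 count=2
After op 11 (write(16)): arr=[18 19 16 10] head=0 tail=3 count=3
After op 12 (write(4)): arr=[18 19 16 4] head=0 tail=0 count=4
After op 13 (write(2)): arr=[2 19 16 4] head=1 tail=1 count=4

Answer: 1 1 4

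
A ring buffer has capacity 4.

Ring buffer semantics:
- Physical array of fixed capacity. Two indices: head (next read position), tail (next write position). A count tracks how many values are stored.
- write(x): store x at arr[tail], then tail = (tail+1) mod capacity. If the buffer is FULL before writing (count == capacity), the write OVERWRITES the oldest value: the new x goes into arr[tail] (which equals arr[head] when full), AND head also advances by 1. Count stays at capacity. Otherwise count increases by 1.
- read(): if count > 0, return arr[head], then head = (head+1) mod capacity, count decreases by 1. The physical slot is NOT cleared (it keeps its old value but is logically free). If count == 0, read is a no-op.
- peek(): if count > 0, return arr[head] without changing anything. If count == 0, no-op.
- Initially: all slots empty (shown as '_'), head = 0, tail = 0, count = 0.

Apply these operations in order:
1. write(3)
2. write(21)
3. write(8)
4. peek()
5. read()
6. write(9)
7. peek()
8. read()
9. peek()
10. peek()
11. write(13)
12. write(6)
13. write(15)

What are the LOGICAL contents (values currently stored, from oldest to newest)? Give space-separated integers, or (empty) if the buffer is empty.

Answer: 9 13 6 15

Derivation:
After op 1 (write(3)): arr=[3 _ _ _] head=0 tail=1 count=1
After op 2 (write(21)): arr=[3 21 _ _] head=0 tail=2 count=2
After op 3 (write(8)): arr=[3 21 8 _] head=0 tail=3 count=3
After op 4 (peek()): arr=[3 21 8 _] head=0 tail=3 count=3
After op 5 (read()): arr=[3 21 8 _] head=1 tail=3 count=2
After op 6 (write(9)): arr=[3 21 8 9] head=1 tail=0 count=3
After op 7 (peek()): arr=[3 21 8 9] head=1 tail=0 count=3
After op 8 (read()): arr=[3 21 8 9] head=2 tail=0 count=2
After op 9 (peek()): arr=[3 21 8 9] head=2 tail=0 count=2
After op 10 (peek()): arr=[3 21 8 9] head=2 tail=0 count=2
After op 11 (write(13)): arr=[13 21 8 9] head=2 tail=1 count=3
After op 12 (write(6)): arr=[13 6 8 9] head=2 tail=2 count=4
After op 13 (write(15)): arr=[13 6 15 9] head=3 tail=3 count=4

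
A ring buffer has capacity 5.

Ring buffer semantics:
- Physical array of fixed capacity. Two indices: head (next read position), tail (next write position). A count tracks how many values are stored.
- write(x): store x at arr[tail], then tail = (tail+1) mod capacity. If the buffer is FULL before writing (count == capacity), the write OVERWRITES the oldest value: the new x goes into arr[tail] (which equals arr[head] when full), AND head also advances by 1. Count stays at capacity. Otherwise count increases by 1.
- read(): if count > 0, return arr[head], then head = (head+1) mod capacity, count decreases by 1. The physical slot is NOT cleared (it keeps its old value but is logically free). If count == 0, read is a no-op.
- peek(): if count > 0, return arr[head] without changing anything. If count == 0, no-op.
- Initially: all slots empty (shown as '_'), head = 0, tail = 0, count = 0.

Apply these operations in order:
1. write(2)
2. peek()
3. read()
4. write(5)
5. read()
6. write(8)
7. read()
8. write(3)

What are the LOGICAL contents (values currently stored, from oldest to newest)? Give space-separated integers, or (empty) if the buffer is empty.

After op 1 (write(2)): arr=[2 _ _ _ _] head=0 tail=1 count=1
After op 2 (peek()): arr=[2 _ _ _ _] head=0 tail=1 count=1
After op 3 (read()): arr=[2 _ _ _ _] head=1 tail=1 count=0
After op 4 (write(5)): arr=[2 5 _ _ _] head=1 tail=2 count=1
After op 5 (read()): arr=[2 5 _ _ _] head=2 tail=2 count=0
After op 6 (write(8)): arr=[2 5 8 _ _] head=2 tail=3 count=1
After op 7 (read()): arr=[2 5 8 _ _] head=3 tail=3 count=0
After op 8 (write(3)): arr=[2 5 8 3 _] head=3 tail=4 count=1

Answer: 3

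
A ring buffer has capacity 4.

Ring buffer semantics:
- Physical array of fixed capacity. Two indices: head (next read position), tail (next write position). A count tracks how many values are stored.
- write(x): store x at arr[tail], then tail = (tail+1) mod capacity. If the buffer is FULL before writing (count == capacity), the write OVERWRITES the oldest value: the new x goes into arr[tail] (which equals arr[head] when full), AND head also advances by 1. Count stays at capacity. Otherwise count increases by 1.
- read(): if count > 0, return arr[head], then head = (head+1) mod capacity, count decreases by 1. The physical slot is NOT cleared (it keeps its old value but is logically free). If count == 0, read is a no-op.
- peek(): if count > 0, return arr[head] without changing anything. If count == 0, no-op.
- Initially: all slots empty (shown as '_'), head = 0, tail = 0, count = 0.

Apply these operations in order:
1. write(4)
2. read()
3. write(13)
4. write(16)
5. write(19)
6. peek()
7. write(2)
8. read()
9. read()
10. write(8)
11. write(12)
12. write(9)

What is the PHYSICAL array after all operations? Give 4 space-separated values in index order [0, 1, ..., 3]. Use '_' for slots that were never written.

Answer: 2 8 12 9

Derivation:
After op 1 (write(4)): arr=[4 _ _ _] head=0 tail=1 count=1
After op 2 (read()): arr=[4 _ _ _] head=1 tail=1 count=0
After op 3 (write(13)): arr=[4 13 _ _] head=1 tail=2 count=1
After op 4 (write(16)): arr=[4 13 16 _] head=1 tail=3 count=2
After op 5 (write(19)): arr=[4 13 16 19] head=1 tail=0 count=3
After op 6 (peek()): arr=[4 13 16 19] head=1 tail=0 count=3
After op 7 (write(2)): arr=[2 13 16 19] head=1 tail=1 count=4
After op 8 (read()): arr=[2 13 16 19] head=2 tail=1 count=3
After op 9 (read()): arr=[2 13 16 19] head=3 tail=1 count=2
After op 10 (write(8)): arr=[2 8 16 19] head=3 tail=2 count=3
After op 11 (write(12)): arr=[2 8 12 19] head=3 tail=3 count=4
After op 12 (write(9)): arr=[2 8 12 9] head=0 tail=0 count=4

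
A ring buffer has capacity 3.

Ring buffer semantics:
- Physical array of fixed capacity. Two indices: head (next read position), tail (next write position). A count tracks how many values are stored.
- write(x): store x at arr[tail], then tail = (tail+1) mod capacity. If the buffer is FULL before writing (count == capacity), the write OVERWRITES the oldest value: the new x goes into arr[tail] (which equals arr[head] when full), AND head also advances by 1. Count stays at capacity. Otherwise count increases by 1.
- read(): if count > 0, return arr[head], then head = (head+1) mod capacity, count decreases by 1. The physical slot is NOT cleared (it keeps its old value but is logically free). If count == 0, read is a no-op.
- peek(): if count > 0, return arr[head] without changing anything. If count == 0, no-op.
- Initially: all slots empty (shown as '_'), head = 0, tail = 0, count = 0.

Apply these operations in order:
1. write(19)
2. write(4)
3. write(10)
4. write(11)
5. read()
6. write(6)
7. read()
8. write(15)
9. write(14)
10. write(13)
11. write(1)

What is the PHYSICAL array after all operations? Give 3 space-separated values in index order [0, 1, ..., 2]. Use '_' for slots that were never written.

Answer: 14 13 1

Derivation:
After op 1 (write(19)): arr=[19 _ _] head=0 tail=1 count=1
After op 2 (write(4)): arr=[19 4 _] head=0 tail=2 count=2
After op 3 (write(10)): arr=[19 4 10] head=0 tail=0 count=3
After op 4 (write(11)): arr=[11 4 10] head=1 tail=1 count=3
After op 5 (read()): arr=[11 4 10] head=2 tail=1 count=2
After op 6 (write(6)): arr=[11 6 10] head=2 tail=2 count=3
After op 7 (read()): arr=[11 6 10] head=0 tail=2 count=2
After op 8 (write(15)): arr=[11 6 15] head=0 tail=0 count=3
After op 9 (write(14)): arr=[14 6 15] head=1 tail=1 count=3
After op 10 (write(13)): arr=[14 13 15] head=2 tail=2 count=3
After op 11 (write(1)): arr=[14 13 1] head=0 tail=0 count=3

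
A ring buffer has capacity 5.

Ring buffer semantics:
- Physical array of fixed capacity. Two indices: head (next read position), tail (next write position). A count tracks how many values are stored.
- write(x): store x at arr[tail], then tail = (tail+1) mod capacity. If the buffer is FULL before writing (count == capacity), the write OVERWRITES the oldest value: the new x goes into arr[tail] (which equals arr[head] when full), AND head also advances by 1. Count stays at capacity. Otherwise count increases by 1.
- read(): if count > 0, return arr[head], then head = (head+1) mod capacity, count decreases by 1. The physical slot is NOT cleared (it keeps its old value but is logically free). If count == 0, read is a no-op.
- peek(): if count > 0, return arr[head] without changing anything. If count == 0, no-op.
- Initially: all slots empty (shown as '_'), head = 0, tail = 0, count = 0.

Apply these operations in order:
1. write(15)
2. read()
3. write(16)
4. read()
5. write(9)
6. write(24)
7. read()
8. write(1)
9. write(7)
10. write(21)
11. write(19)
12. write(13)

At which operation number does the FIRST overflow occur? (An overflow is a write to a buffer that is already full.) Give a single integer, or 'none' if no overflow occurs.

Answer: 12

Derivation:
After op 1 (write(15)): arr=[15 _ _ _ _] head=0 tail=1 count=1
After op 2 (read()): arr=[15 _ _ _ _] head=1 tail=1 count=0
After op 3 (write(16)): arr=[15 16 _ _ _] head=1 tail=2 count=1
After op 4 (read()): arr=[15 16 _ _ _] head=2 tail=2 count=0
After op 5 (write(9)): arr=[15 16 9 _ _] head=2 tail=3 count=1
After op 6 (write(24)): arr=[15 16 9 24 _] head=2 tail=4 count=2
After op 7 (read()): arr=[15 16 9 24 _] head=3 tail=4 count=1
After op 8 (write(1)): arr=[15 16 9 24 1] head=3 tail=0 count=2
After op 9 (write(7)): arr=[7 16 9 24 1] head=3 tail=1 count=3
After op 10 (write(21)): arr=[7 21 9 24 1] head=3 tail=2 count=4
After op 11 (write(19)): arr=[7 21 19 24 1] head=3 tail=3 count=5
After op 12 (write(13)): arr=[7 21 19 13 1] head=4 tail=4 count=5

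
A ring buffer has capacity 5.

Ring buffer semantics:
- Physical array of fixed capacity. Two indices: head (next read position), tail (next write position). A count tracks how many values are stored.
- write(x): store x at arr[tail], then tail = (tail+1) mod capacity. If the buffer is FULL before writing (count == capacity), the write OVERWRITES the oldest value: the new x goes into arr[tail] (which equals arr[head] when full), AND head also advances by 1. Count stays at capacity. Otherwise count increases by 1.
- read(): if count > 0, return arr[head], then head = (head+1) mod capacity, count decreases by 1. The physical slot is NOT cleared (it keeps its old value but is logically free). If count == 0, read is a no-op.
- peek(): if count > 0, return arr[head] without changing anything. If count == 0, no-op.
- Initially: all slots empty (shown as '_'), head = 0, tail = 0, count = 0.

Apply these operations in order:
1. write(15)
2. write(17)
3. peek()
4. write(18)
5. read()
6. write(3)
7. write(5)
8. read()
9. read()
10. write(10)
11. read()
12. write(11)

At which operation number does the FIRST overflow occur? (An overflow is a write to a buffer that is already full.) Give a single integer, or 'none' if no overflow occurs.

Answer: none

Derivation:
After op 1 (write(15)): arr=[15 _ _ _ _] head=0 tail=1 count=1
After op 2 (write(17)): arr=[15 17 _ _ _] head=0 tail=2 count=2
After op 3 (peek()): arr=[15 17 _ _ _] head=0 tail=2 count=2
After op 4 (write(18)): arr=[15 17 18 _ _] head=0 tail=3 count=3
After op 5 (read()): arr=[15 17 18 _ _] head=1 tail=3 count=2
After op 6 (write(3)): arr=[15 17 18 3 _] head=1 tail=4 count=3
After op 7 (write(5)): arr=[15 17 18 3 5] head=1 tail=0 count=4
After op 8 (read()): arr=[15 17 18 3 5] head=2 tail=0 count=3
After op 9 (read()): arr=[15 17 18 3 5] head=3 tail=0 count=2
After op 10 (write(10)): arr=[10 17 18 3 5] head=3 tail=1 count=3
After op 11 (read()): arr=[10 17 18 3 5] head=4 tail=1 count=2
After op 12 (write(11)): arr=[10 11 18 3 5] head=4 tail=2 count=3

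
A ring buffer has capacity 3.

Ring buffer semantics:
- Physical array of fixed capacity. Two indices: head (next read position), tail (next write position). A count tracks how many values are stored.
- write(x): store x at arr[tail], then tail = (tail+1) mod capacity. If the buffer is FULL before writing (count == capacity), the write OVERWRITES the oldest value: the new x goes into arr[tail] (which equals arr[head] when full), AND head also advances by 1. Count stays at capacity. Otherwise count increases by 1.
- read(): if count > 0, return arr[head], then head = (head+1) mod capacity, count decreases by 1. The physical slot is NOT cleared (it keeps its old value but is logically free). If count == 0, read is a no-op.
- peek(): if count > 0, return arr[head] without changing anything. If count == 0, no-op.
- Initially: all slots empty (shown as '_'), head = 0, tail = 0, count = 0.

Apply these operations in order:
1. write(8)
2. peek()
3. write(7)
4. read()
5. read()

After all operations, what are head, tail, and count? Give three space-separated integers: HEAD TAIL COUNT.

Answer: 2 2 0

Derivation:
After op 1 (write(8)): arr=[8 _ _] head=0 tail=1 count=1
After op 2 (peek()): arr=[8 _ _] head=0 tail=1 count=1
After op 3 (write(7)): arr=[8 7 _] head=0 tail=2 count=2
After op 4 (read()): arr=[8 7 _] head=1 tail=2 count=1
After op 5 (read()): arr=[8 7 _] head=2 tail=2 count=0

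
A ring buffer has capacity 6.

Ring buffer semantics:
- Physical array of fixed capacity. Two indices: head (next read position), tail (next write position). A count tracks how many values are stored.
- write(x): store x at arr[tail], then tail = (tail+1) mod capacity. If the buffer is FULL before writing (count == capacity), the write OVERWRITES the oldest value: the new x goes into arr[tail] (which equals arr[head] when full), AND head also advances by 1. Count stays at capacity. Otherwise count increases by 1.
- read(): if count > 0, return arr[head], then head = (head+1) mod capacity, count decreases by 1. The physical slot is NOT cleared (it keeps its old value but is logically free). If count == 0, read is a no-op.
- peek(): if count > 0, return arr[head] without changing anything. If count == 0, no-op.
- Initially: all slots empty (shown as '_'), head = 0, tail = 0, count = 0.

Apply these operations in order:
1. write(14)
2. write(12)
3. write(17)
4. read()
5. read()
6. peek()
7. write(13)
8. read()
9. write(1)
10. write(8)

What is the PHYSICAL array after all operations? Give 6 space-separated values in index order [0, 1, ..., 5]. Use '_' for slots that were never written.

After op 1 (write(14)): arr=[14 _ _ _ _ _] head=0 tail=1 count=1
After op 2 (write(12)): arr=[14 12 _ _ _ _] head=0 tail=2 count=2
After op 3 (write(17)): arr=[14 12 17 _ _ _] head=0 tail=3 count=3
After op 4 (read()): arr=[14 12 17 _ _ _] head=1 tail=3 count=2
After op 5 (read()): arr=[14 12 17 _ _ _] head=2 tail=3 count=1
After op 6 (peek()): arr=[14 12 17 _ _ _] head=2 tail=3 count=1
After op 7 (write(13)): arr=[14 12 17 13 _ _] head=2 tail=4 count=2
After op 8 (read()): arr=[14 12 17 13 _ _] head=3 tail=4 count=1
After op 9 (write(1)): arr=[14 12 17 13 1 _] head=3 tail=5 count=2
After op 10 (write(8)): arr=[14 12 17 13 1 8] head=3 tail=0 count=3

Answer: 14 12 17 13 1 8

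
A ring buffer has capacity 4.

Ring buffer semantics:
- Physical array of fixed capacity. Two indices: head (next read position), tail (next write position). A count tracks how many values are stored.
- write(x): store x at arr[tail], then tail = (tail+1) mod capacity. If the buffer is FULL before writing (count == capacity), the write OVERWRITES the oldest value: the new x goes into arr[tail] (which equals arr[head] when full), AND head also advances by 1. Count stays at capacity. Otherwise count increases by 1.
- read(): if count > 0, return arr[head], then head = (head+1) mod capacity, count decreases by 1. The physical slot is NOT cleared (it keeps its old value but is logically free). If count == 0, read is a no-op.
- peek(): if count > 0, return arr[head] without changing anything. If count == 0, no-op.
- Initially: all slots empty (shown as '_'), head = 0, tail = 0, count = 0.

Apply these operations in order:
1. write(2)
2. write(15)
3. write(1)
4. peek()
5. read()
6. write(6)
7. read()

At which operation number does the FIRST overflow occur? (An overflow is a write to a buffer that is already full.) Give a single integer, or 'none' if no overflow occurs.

Answer: none

Derivation:
After op 1 (write(2)): arr=[2 _ _ _] head=0 tail=1 count=1
After op 2 (write(15)): arr=[2 15 _ _] head=0 tail=2 count=2
After op 3 (write(1)): arr=[2 15 1 _] head=0 tail=3 count=3
After op 4 (peek()): arr=[2 15 1 _] head=0 tail=3 count=3
After op 5 (read()): arr=[2 15 1 _] head=1 tail=3 count=2
After op 6 (write(6)): arr=[2 15 1 6] head=1 tail=0 count=3
After op 7 (read()): arr=[2 15 1 6] head=2 tail=0 count=2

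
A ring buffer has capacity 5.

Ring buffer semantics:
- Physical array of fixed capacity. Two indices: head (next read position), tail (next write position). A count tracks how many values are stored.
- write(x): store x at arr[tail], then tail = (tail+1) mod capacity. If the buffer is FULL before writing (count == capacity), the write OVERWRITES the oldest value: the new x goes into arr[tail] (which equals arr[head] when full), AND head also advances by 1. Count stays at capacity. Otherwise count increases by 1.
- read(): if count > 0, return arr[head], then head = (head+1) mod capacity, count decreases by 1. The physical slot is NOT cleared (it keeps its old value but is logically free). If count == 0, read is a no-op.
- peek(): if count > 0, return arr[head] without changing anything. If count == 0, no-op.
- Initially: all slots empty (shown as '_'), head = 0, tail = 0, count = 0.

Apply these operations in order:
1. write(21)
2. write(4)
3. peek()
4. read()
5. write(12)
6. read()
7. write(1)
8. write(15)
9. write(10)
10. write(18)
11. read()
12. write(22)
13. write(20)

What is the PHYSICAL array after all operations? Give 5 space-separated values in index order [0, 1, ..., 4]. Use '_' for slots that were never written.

After op 1 (write(21)): arr=[21 _ _ _ _] head=0 tail=1 count=1
After op 2 (write(4)): arr=[21 4 _ _ _] head=0 tail=2 count=2
After op 3 (peek()): arr=[21 4 _ _ _] head=0 tail=2 count=2
After op 4 (read()): arr=[21 4 _ _ _] head=1 tail=2 count=1
After op 5 (write(12)): arr=[21 4 12 _ _] head=1 tail=3 count=2
After op 6 (read()): arr=[21 4 12 _ _] head=2 tail=3 count=1
After op 7 (write(1)): arr=[21 4 12 1 _] head=2 tail=4 count=2
After op 8 (write(15)): arr=[21 4 12 1 15] head=2 tail=0 count=3
After op 9 (write(10)): arr=[10 4 12 1 15] head=2 tail=1 count=4
After op 10 (write(18)): arr=[10 18 12 1 15] head=2 tail=2 count=5
After op 11 (read()): arr=[10 18 12 1 15] head=3 tail=2 count=4
After op 12 (write(22)): arr=[10 18 22 1 15] head=3 tail=3 count=5
After op 13 (write(20)): arr=[10 18 22 20 15] head=4 tail=4 count=5

Answer: 10 18 22 20 15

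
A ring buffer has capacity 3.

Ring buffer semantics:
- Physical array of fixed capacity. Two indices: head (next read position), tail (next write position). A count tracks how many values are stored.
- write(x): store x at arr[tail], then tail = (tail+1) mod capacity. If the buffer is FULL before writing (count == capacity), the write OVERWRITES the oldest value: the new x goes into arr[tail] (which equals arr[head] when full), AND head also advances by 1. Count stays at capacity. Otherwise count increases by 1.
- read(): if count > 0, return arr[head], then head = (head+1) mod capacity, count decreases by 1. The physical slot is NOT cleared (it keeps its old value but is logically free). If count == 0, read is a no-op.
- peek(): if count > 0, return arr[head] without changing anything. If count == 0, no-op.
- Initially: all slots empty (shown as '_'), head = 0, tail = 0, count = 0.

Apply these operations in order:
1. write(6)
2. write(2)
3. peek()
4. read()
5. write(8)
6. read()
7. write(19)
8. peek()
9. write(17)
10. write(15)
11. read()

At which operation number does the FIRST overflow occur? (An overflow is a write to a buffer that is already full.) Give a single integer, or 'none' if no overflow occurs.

After op 1 (write(6)): arr=[6 _ _] head=0 tail=1 count=1
After op 2 (write(2)): arr=[6 2 _] head=0 tail=2 count=2
After op 3 (peek()): arr=[6 2 _] head=0 tail=2 count=2
After op 4 (read()): arr=[6 2 _] head=1 tail=2 count=1
After op 5 (write(8)): arr=[6 2 8] head=1 tail=0 count=2
After op 6 (read()): arr=[6 2 8] head=2 tail=0 count=1
After op 7 (write(19)): arr=[19 2 8] head=2 tail=1 count=2
After op 8 (peek()): arr=[19 2 8] head=2 tail=1 count=2
After op 9 (write(17)): arr=[19 17 8] head=2 tail=2 count=3
After op 10 (write(15)): arr=[19 17 15] head=0 tail=0 count=3
After op 11 (read()): arr=[19 17 15] head=1 tail=0 count=2

Answer: 10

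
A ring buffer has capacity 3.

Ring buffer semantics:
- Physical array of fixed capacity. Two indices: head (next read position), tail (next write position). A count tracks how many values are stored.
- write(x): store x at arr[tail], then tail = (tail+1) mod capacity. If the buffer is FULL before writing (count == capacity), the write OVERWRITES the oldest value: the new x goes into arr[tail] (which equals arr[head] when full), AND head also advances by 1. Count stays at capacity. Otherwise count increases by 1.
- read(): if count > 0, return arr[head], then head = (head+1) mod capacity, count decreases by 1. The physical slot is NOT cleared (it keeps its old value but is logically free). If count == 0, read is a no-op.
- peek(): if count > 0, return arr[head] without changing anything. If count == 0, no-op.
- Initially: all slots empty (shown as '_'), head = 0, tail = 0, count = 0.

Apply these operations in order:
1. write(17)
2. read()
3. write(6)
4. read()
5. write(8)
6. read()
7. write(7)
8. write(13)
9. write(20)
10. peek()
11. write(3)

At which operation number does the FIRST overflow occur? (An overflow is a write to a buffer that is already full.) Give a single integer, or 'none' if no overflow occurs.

Answer: 11

Derivation:
After op 1 (write(17)): arr=[17 _ _] head=0 tail=1 count=1
After op 2 (read()): arr=[17 _ _] head=1 tail=1 count=0
After op 3 (write(6)): arr=[17 6 _] head=1 tail=2 count=1
After op 4 (read()): arr=[17 6 _] head=2 tail=2 count=0
After op 5 (write(8)): arr=[17 6 8] head=2 tail=0 count=1
After op 6 (read()): arr=[17 6 8] head=0 tail=0 count=0
After op 7 (write(7)): arr=[7 6 8] head=0 tail=1 count=1
After op 8 (write(13)): arr=[7 13 8] head=0 tail=2 count=2
After op 9 (write(20)): arr=[7 13 20] head=0 tail=0 count=3
After op 10 (peek()): arr=[7 13 20] head=0 tail=0 count=3
After op 11 (write(3)): arr=[3 13 20] head=1 tail=1 count=3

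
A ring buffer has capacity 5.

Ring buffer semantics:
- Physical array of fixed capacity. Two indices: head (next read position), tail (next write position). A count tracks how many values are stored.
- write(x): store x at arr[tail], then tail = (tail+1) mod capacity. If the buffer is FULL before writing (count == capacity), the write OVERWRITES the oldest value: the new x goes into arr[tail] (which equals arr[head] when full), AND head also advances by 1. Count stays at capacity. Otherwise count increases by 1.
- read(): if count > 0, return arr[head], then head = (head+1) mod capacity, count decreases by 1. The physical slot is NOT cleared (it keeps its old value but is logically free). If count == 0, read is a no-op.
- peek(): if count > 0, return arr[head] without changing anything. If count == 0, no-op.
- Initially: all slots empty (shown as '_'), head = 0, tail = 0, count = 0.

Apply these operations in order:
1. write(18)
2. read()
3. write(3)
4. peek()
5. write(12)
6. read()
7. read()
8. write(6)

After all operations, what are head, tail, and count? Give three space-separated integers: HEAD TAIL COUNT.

Answer: 3 4 1

Derivation:
After op 1 (write(18)): arr=[18 _ _ _ _] head=0 tail=1 count=1
After op 2 (read()): arr=[18 _ _ _ _] head=1 tail=1 count=0
After op 3 (write(3)): arr=[18 3 _ _ _] head=1 tail=2 count=1
After op 4 (peek()): arr=[18 3 _ _ _] head=1 tail=2 count=1
After op 5 (write(12)): arr=[18 3 12 _ _] head=1 tail=3 count=2
After op 6 (read()): arr=[18 3 12 _ _] head=2 tail=3 count=1
After op 7 (read()): arr=[18 3 12 _ _] head=3 tail=3 count=0
After op 8 (write(6)): arr=[18 3 12 6 _] head=3 tail=4 count=1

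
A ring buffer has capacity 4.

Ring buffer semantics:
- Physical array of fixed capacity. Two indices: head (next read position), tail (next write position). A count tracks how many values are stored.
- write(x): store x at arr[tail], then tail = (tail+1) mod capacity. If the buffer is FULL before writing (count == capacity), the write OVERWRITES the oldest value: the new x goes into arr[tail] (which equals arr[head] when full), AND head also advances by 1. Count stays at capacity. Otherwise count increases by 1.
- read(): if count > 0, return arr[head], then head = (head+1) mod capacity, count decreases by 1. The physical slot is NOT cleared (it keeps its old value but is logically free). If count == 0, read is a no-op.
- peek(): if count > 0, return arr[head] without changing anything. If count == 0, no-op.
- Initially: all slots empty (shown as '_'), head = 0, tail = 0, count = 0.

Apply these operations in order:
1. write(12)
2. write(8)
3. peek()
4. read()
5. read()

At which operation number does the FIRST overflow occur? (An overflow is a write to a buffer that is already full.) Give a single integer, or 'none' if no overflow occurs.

After op 1 (write(12)): arr=[12 _ _ _] head=0 tail=1 count=1
After op 2 (write(8)): arr=[12 8 _ _] head=0 tail=2 count=2
After op 3 (peek()): arr=[12 8 _ _] head=0 tail=2 count=2
After op 4 (read()): arr=[12 8 _ _] head=1 tail=2 count=1
After op 5 (read()): arr=[12 8 _ _] head=2 tail=2 count=0

Answer: none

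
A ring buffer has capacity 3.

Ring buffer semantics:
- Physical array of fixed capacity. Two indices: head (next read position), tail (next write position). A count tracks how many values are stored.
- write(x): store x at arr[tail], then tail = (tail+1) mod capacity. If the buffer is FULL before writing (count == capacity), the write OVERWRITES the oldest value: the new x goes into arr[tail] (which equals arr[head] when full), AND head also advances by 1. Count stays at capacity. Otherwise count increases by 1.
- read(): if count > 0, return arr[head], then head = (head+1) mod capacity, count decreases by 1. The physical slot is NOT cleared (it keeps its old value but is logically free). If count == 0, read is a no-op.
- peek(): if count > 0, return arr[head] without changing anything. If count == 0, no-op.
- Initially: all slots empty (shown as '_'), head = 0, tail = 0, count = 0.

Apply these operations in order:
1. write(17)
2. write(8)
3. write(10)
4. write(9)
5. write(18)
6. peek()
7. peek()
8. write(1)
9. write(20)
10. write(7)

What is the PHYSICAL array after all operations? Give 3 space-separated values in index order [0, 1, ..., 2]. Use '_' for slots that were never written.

After op 1 (write(17)): arr=[17 _ _] head=0 tail=1 count=1
After op 2 (write(8)): arr=[17 8 _] head=0 tail=2 count=2
After op 3 (write(10)): arr=[17 8 10] head=0 tail=0 count=3
After op 4 (write(9)): arr=[9 8 10] head=1 tail=1 count=3
After op 5 (write(18)): arr=[9 18 10] head=2 tail=2 count=3
After op 6 (peek()): arr=[9 18 10] head=2 tail=2 count=3
After op 7 (peek()): arr=[9 18 10] head=2 tail=2 count=3
After op 8 (write(1)): arr=[9 18 1] head=0 tail=0 count=3
After op 9 (write(20)): arr=[20 18 1] head=1 tail=1 count=3
After op 10 (write(7)): arr=[20 7 1] head=2 tail=2 count=3

Answer: 20 7 1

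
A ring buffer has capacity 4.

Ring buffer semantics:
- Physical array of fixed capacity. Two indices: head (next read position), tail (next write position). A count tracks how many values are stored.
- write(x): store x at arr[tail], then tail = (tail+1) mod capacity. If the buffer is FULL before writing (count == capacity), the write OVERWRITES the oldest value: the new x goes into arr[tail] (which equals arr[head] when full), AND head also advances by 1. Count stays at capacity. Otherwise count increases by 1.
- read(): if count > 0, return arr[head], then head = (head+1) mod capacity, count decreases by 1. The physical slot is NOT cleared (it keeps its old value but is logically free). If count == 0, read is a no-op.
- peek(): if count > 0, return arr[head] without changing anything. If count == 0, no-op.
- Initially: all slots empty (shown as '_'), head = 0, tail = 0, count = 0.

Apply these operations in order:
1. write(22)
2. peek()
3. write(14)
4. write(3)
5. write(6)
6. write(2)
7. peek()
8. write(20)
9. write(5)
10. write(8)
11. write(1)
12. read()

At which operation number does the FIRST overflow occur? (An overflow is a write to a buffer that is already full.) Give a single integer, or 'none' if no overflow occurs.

After op 1 (write(22)): arr=[22 _ _ _] head=0 tail=1 count=1
After op 2 (peek()): arr=[22 _ _ _] head=0 tail=1 count=1
After op 3 (write(14)): arr=[22 14 _ _] head=0 tail=2 count=2
After op 4 (write(3)): arr=[22 14 3 _] head=0 tail=3 count=3
After op 5 (write(6)): arr=[22 14 3 6] head=0 tail=0 count=4
After op 6 (write(2)): arr=[2 14 3 6] head=1 tail=1 count=4
After op 7 (peek()): arr=[2 14 3 6] head=1 tail=1 count=4
After op 8 (write(20)): arr=[2 20 3 6] head=2 tail=2 count=4
After op 9 (write(5)): arr=[2 20 5 6] head=3 tail=3 count=4
After op 10 (write(8)): arr=[2 20 5 8] head=0 tail=0 count=4
After op 11 (write(1)): arr=[1 20 5 8] head=1 tail=1 count=4
After op 12 (read()): arr=[1 20 5 8] head=2 tail=1 count=3

Answer: 6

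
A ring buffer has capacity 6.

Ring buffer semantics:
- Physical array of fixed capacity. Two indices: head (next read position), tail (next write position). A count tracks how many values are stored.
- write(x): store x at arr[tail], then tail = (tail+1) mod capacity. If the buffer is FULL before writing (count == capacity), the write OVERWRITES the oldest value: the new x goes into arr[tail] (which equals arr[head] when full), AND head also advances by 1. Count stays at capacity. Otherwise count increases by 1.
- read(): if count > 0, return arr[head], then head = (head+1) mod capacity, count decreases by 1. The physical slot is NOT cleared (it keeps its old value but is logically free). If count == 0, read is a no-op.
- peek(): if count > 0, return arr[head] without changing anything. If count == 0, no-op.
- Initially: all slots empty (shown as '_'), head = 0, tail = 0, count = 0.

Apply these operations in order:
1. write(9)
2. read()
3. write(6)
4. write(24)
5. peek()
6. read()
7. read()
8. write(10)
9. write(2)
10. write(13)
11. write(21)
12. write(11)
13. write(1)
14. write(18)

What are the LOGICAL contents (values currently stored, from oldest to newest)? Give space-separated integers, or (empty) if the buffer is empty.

Answer: 2 13 21 11 1 18

Derivation:
After op 1 (write(9)): arr=[9 _ _ _ _ _] head=0 tail=1 count=1
After op 2 (read()): arr=[9 _ _ _ _ _] head=1 tail=1 count=0
After op 3 (write(6)): arr=[9 6 _ _ _ _] head=1 tail=2 count=1
After op 4 (write(24)): arr=[9 6 24 _ _ _] head=1 tail=3 count=2
After op 5 (peek()): arr=[9 6 24 _ _ _] head=1 tail=3 count=2
After op 6 (read()): arr=[9 6 24 _ _ _] head=2 tail=3 count=1
After op 7 (read()): arr=[9 6 24 _ _ _] head=3 tail=3 count=0
After op 8 (write(10)): arr=[9 6 24 10 _ _] head=3 tail=4 count=1
After op 9 (write(2)): arr=[9 6 24 10 2 _] head=3 tail=5 count=2
After op 10 (write(13)): arr=[9 6 24 10 2 13] head=3 tail=0 count=3
After op 11 (write(21)): arr=[21 6 24 10 2 13] head=3 tail=1 count=4
After op 12 (write(11)): arr=[21 11 24 10 2 13] head=3 tail=2 count=5
After op 13 (write(1)): arr=[21 11 1 10 2 13] head=3 tail=3 count=6
After op 14 (write(18)): arr=[21 11 1 18 2 13] head=4 tail=4 count=6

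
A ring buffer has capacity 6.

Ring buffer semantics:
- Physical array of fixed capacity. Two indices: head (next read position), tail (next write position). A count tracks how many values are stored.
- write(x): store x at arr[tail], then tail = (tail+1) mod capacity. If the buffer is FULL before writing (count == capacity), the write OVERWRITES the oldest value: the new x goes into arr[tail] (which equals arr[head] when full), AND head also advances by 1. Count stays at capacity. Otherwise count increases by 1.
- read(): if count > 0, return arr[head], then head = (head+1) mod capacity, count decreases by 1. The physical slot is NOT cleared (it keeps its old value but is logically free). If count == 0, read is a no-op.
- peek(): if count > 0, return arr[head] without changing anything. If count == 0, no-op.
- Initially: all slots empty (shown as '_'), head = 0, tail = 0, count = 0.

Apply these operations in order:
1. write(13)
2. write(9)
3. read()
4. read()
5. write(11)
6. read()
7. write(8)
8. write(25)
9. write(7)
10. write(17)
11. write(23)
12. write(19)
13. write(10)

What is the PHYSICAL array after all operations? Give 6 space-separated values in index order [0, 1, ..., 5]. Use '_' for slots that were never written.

After op 1 (write(13)): arr=[13 _ _ _ _ _] head=0 tail=1 count=1
After op 2 (write(9)): arr=[13 9 _ _ _ _] head=0 tail=2 count=2
After op 3 (read()): arr=[13 9 _ _ _ _] head=1 tail=2 count=1
After op 4 (read()): arr=[13 9 _ _ _ _] head=2 tail=2 count=0
After op 5 (write(11)): arr=[13 9 11 _ _ _] head=2 tail=3 count=1
After op 6 (read()): arr=[13 9 11 _ _ _] head=3 tail=3 count=0
After op 7 (write(8)): arr=[13 9 11 8 _ _] head=3 tail=4 count=1
After op 8 (write(25)): arr=[13 9 11 8 25 _] head=3 tail=5 count=2
After op 9 (write(7)): arr=[13 9 11 8 25 7] head=3 tail=0 count=3
After op 10 (write(17)): arr=[17 9 11 8 25 7] head=3 tail=1 count=4
After op 11 (write(23)): arr=[17 23 11 8 25 7] head=3 tail=2 count=5
After op 12 (write(19)): arr=[17 23 19 8 25 7] head=3 tail=3 count=6
After op 13 (write(10)): arr=[17 23 19 10 25 7] head=4 tail=4 count=6

Answer: 17 23 19 10 25 7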